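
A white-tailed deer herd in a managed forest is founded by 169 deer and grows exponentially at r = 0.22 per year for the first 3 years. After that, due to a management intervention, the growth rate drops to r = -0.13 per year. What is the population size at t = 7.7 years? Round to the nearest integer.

Phase 1: N(3) = 169·e^(0.22×3) = 169·e^0.66 = 326.98.
Phase 2 runs for 7.7 − 3 = 4.7 years at r = -0.13.
N(7.7) = 326.98·e^(-0.13×4.7) = 326.98·e^-0.611 = 177.487.

177 deer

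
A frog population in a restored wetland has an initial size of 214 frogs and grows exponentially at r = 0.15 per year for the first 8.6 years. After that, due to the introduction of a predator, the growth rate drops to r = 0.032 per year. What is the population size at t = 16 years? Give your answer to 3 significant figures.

985 frogs

Phase 1: N(8.6) = 214·e^(0.15×8.6) = 214·e^1.29 = 777.416.
Phase 2 runs for 16 − 8.6 = 7.4 years at r = 0.032.
N(16) = 777.416·e^(0.032×7.4) = 777.416·e^0.2368 = 985.132.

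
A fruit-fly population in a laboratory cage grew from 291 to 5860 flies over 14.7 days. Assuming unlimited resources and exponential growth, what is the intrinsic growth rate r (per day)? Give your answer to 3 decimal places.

From N(t) = N₀·e^(rt): e^(r·14.7) = 5860/291 = 20.137.
r·14.7 = ln(20.137) = 3.0026, so r = 3.0026/14.7 = 0.20426.

0.204 per day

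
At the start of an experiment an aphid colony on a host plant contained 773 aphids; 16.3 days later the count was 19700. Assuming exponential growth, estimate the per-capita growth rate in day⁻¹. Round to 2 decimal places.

0.20 per day

From N(t) = N₀·e^(rt): e^(r·16.3) = 19700/773 = 25.485.
r·16.3 = ln(25.485) = 3.2381, so r = 3.2381/16.3 = 0.19866.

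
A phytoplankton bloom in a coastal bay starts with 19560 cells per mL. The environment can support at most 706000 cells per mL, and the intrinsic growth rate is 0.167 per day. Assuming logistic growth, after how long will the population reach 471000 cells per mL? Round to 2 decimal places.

25.47 days

A = (K − N₀)/N₀ = (706000 − 19560)/19560 = 35.094.
Solve 706000/(1 + 35.094·e^(−0.167t)) = 471000: 1 + 35.094·e^(−0.167t) = 1.4989, so e^(−0.167t) = 0.0142172.
−0.167·t = ln(0.0142172) = -4.2533, so t = 4.2533/0.167 = 25.469.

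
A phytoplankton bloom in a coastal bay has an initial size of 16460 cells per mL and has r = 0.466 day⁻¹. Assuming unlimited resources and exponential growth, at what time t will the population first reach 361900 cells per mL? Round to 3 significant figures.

Set N₀·e^(rt) = 361900: e^(0.466·t) = 361900/16460 = 21.987.
0.466·t = ln(21.987) = 3.0904, so t = 3.0904/0.466 = 6.6318.

6.63 days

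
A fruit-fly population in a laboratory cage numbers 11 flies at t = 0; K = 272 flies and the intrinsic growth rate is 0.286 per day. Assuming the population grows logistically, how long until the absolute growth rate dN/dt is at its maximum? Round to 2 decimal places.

Logistic growth is fastest at N = K/2 = 136.
A = (K − N₀)/N₀ = 23.727. Set K/(1 + A·e^(−rt)) = K/2 → A·e^(−rt) = 1.
e^(−0.286t) = 1/23.727 = 0.0421456, so t = ln(23.727)/0.286 = 3.1666/0.286 = 11.072.

11.07 days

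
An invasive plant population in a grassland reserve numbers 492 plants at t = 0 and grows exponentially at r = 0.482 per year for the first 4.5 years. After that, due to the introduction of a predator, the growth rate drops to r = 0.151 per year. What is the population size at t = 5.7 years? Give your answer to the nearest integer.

5160 plants

Phase 1: N(4.5) = 492·e^(0.482×4.5) = 492·e^2.169 = 4304.77.
Phase 2 runs for 5.7 − 4.5 = 1.2 years at r = 0.151.
N(5.7) = 4304.77·e^(0.151×1.2) = 4304.77·e^0.1812 = 5159.93.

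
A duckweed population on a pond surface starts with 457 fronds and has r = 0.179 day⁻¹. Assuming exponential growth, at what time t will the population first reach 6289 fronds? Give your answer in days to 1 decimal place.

Set N₀·e^(rt) = 6289: e^(0.179·t) = 6289/457 = 13.761.
0.179·t = ln(13.761) = 2.6219, so t = 2.6219/0.179 = 14.647.

14.6 days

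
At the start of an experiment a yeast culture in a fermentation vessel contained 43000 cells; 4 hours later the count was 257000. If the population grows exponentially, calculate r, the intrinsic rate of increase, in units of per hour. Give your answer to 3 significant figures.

From N(t) = N₀·e^(rt): e^(r·4) = 257000/43000 = 5.9767.
r·4 = ln(5.9767) = 1.7879, so r = 1.7879/4 = 0.44697.

0.447 per hour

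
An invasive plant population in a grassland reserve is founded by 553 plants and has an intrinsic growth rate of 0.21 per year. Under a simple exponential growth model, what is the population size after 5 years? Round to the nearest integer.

N(t) = N₀·e^(rt) = 553 × e^(0.21×5) = 553 × e^1.05.
e^1.05 ≈ 2.8577, so N ≈ 553 × 2.8577 = 1580.28.

1580 plants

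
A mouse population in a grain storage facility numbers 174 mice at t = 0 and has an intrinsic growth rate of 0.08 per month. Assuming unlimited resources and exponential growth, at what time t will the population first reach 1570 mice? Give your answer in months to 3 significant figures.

27.5 months

Set N₀·e^(rt) = 1570: e^(0.08·t) = 1570/174 = 9.023.
0.08·t = ln(9.023) = 2.1998, so t = 2.1998/0.08 = 27.497.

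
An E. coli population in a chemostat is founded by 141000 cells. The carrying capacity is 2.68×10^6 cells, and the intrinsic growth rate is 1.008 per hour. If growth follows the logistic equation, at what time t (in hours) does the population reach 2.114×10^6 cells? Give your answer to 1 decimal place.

A = (K − N₀)/N₀ = (2.68×10^6 − 141000)/141000 = 18.007.
Solve 2.68×10^6/(1 + 18.007·e^(−1.008t)) = 2.114×10^6: 1 + 18.007·e^(−1.008t) = 1.2677, so e^(−1.008t) = 0.0148685.
−1.008·t = ln(0.0148685) = -4.2085, so t = 4.2085/1.008 = 4.1751.

4.2 hours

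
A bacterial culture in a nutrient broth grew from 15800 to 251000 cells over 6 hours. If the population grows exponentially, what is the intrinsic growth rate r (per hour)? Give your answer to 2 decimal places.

0.46 per hour

From N(t) = N₀·e^(rt): e^(r·6) = 251000/15800 = 15.886.
r·6 = ln(15.886) = 2.7654, so r = 2.7654/6 = 0.46091.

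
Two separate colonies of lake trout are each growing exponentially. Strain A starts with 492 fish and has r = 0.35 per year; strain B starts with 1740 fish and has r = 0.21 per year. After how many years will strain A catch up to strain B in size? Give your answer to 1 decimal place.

9.0 years

Set 492·e^(0.35t) = 1740·e^(0.21t).
e^((0.35 − 0.21)t) = 1740/492 → e^(0.14·t) = 3.5366.
0.14·t = ln(3.5366) = 1.2632, so t = 1.2632/0.14 = 9.0226.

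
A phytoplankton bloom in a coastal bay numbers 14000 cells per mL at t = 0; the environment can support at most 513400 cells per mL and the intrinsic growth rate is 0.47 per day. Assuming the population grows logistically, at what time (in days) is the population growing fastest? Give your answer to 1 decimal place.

7.6 days

Logistic growth is fastest at N = K/2 = 256700.
A = (K − N₀)/N₀ = 35.671. Set K/(1 + A·e^(−rt)) = K/2 → A·e^(−rt) = 1.
e^(−0.47t) = 1/35.671 = 0.0280336, so t = ln(35.671)/0.47 = 3.5744/0.47 = 7.605.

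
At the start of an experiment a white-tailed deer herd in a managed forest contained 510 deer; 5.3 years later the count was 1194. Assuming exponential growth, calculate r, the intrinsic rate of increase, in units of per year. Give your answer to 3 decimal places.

From N(t) = N₀·e^(rt): e^(r·5.3) = 1194/510 = 2.3412.
r·5.3 = ln(2.3412) = 0.85065, so r = 0.85065/5.3 = 0.1605.

0.161 per year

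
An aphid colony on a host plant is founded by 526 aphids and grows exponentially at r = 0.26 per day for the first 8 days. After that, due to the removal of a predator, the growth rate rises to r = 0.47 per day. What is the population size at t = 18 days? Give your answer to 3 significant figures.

Phase 1: N(8) = 526·e^(0.26×8) = 526·e^2.08 = 4210.35.
Phase 2 runs for 18 − 8 = 10 days at r = 0.47.
N(18) = 4210.35·e^(0.47×10) = 4210.35·e^4.7 = 462916.

463000 aphids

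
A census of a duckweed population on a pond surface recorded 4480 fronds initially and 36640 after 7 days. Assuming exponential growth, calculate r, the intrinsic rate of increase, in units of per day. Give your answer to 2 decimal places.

From N(t) = N₀·e^(rt): e^(r·7) = 36640/4480 = 8.1786.
r·7 = ln(8.1786) = 2.1015, so r = 2.1015/7 = 0.30022.

0.30 per day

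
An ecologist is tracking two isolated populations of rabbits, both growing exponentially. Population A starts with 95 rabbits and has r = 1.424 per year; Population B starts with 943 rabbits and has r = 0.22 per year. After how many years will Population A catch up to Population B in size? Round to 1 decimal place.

Set 95·e^(1.424t) = 943·e^(0.22t).
e^((1.424 − 0.22)t) = 943/95 → e^(1.204·t) = 9.9263.
1.204·t = ln(9.9263) = 2.2952, so t = 2.2952/1.204 = 1.9063.

1.9 years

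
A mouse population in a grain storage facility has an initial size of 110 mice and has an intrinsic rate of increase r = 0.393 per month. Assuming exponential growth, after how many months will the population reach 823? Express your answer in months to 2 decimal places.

5.12 months

Set N₀·e^(rt) = 823: e^(0.393·t) = 823/110 = 7.4818.
0.393·t = ln(7.4818) = 2.0125, so t = 2.0125/0.393 = 5.1208.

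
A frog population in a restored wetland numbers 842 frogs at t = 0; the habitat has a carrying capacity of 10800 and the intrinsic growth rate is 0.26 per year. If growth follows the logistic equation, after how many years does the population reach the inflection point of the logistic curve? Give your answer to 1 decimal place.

9.5 years

Logistic growth is fastest at N = K/2 = 5400.
A = (K − N₀)/N₀ = 11.827. Set K/(1 + A·e^(−rt)) = K/2 → A·e^(−rt) = 1.
e^(−0.26t) = 1/11.827 = 0.0845551, so t = ln(11.827)/0.26 = 2.4704/0.26 = 9.5014.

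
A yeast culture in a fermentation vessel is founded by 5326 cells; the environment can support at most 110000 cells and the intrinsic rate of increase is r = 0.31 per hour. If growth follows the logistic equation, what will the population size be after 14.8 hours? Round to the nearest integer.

A = (K − N₀)/N₀ = (110000 − 5326)/5326 = 19.653.
N(t) = K/(1 + A·e^(−rt)) = 110000/(1 + 19.653×e^(−0.31×14.8)).
e^(−4.588) = 0.010173; denominator = 1 + 19.653×0.010173 = 1.1999.
N = 110000/1.1999 = 91671.4.

91671 cells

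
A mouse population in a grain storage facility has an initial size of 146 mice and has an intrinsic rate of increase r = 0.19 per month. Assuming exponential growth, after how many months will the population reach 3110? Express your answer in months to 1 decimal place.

16.1 months

Set N₀·e^(rt) = 3110: e^(0.19·t) = 3110/146 = 21.301.
0.19·t = ln(21.301) = 3.0588, so t = 3.0588/0.19 = 16.099.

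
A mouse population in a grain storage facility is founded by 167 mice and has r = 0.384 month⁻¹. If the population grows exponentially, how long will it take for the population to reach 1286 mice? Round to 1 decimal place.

5.3 months

Set N₀·e^(rt) = 1286: e^(0.384·t) = 1286/167 = 7.7006.
0.384·t = ln(7.7006) = 2.0413, so t = 2.0413/0.384 = 5.3159.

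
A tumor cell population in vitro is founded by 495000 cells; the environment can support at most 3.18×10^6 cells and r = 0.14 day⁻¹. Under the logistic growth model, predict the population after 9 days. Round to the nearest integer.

A = (K − N₀)/N₀ = (3.18×10^6 − 495000)/495000 = 5.4242.
N(t) = K/(1 + A·e^(−rt)) = 3.18×10^6/(1 + 5.4242×e^(−0.14×9)).
e^(−1.26) = 0.28365; denominator = 1 + 5.4242×0.28365 = 2.5386.
N = 3.18×10^6/2.5386 = 1.252655×10^6.

1252655 cells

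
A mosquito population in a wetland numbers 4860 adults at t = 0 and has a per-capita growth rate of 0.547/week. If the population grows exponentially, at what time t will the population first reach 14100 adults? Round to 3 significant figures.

1.95 weeks

Set N₀·e^(rt) = 14100: e^(0.547·t) = 14100/4860 = 2.9012.
0.547·t = ln(2.9012) = 1.0651, so t = 1.0651/0.547 = 1.9472.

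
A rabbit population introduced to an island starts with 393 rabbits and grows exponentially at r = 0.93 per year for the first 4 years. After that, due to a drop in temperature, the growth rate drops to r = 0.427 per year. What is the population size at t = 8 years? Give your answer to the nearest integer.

Phase 1: N(4) = 393·e^(0.93×4) = 393·e^3.72 = 16216.9.
Phase 2 runs for 8 − 4 = 4 years at r = 0.427.
N(8) = 16216.9·e^(0.427×4) = 16216.9·e^1.708 = 89483.5.

89484 rabbits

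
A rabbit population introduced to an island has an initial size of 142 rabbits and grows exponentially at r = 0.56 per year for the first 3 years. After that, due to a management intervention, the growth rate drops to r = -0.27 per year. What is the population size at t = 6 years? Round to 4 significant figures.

338.9 rabbits

Phase 1: N(3) = 142·e^(0.56×3) = 142·e^1.68 = 761.909.
Phase 2 runs for 6 − 3 = 3 years at r = -0.27.
N(6) = 761.909·e^(-0.27×3) = 761.909·e^-0.81 = 338.941.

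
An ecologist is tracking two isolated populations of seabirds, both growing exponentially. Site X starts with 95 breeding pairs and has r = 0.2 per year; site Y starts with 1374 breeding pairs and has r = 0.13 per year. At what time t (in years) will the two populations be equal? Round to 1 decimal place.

38.2 years

Set 95·e^(0.2t) = 1374·e^(0.13t).
e^((0.2 − 0.13)t) = 1374/95 → e^(0.07·t) = 14.463.
0.07·t = ln(14.463) = 2.6716, so t = 2.6716/0.07 = 38.166.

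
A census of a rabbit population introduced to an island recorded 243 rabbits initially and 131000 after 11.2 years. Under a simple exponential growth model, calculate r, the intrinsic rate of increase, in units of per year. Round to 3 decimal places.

0.562 per year

From N(t) = N₀·e^(rt): e^(r·11.2) = 131000/243 = 539.09.
r·11.2 = ln(539.09) = 6.2899, so r = 6.2899/11.2 = 0.5616.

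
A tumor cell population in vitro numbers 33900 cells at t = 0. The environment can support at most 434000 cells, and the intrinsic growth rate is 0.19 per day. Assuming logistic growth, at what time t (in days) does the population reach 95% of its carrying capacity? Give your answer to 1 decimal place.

28.5 days

A = (K − N₀)/N₀ = (434000 − 33900)/33900 = 11.802.
Solve 434000/(1 + 11.802·e^(−0.19t)) = 412300: 1 + 11.802·e^(−0.19t) = 1.0526, so e^(−0.19t) = 0.00445941.
−0.19·t = ln(0.00445941) = -5.4127, so t = 5.4127/0.19 = 28.488.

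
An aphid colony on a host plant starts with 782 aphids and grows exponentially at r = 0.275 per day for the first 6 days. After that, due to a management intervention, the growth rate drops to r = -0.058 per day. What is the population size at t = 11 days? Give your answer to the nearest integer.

3047 aphids

Phase 1: N(6) = 782·e^(0.275×6) = 782·e^1.65 = 4071.86.
Phase 2 runs for 11 − 6 = 5 days at r = -0.058.
N(11) = 4071.86·e^(-0.058×5) = 4071.86·e^-0.29 = 3046.82.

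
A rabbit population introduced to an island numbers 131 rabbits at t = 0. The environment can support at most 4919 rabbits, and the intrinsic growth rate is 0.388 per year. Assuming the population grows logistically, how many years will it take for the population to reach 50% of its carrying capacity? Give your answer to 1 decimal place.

9.3 years

A = (K − N₀)/N₀ = (4919 − 131)/131 = 36.55.
Solve 4919/(1 + 36.55·e^(−0.388t)) = 2459.5: 1 + 36.55·e^(−0.388t) = 2, so e^(−0.388t) = 0.0273601.
−0.388·t = ln(0.0273601) = -3.5987, so t = 3.5987/0.388 = 9.2749.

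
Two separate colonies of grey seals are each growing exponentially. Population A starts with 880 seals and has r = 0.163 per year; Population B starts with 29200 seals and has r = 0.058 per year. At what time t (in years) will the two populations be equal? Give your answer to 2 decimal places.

Set 880·e^(0.163t) = 29200·e^(0.058t).
e^((0.163 − 0.058)t) = 29200/880 → e^(0.105·t) = 33.182.
0.105·t = ln(33.182) = 3.502, so t = 3.502/0.105 = 33.352.

33.35 years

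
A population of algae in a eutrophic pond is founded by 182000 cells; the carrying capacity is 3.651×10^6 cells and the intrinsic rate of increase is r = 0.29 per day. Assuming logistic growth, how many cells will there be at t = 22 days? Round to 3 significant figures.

3540000 cells

A = (K − N₀)/N₀ = (3.651×10^6 − 182000)/182000 = 19.06.
N(t) = K/(1 + A·e^(−rt)) = 3.651×10^6/(1 + 19.06×e^(−0.29×22)).
e^(−6.38) = 0.0016951; denominator = 1 + 19.06×0.0016951 = 1.0323.
N = 3.651×10^6/1.0323 = 3.536729×10^6.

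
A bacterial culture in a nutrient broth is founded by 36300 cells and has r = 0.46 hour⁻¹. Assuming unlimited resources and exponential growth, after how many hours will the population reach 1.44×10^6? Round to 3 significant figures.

8.00 hours

Set N₀·e^(rt) = 1.44×10^6: e^(0.46·t) = 1.44×10^6/36300 = 39.669.
0.46·t = ln(39.669) = 3.6806, so t = 3.6806/0.46 = 8.0013.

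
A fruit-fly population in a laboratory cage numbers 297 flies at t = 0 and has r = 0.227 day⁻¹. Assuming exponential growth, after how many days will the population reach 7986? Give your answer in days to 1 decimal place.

14.5 days

Set N₀·e^(rt) = 7986: e^(0.227·t) = 7986/297 = 26.889.
0.227·t = ln(26.889) = 3.2917, so t = 3.2917/0.227 = 14.501.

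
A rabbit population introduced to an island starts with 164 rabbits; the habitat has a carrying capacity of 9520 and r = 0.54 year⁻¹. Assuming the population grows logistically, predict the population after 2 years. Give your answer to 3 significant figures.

A = (K − N₀)/N₀ = (9520 − 164)/164 = 57.049.
N(t) = K/(1 + A·e^(−rt)) = 9520/(1 + 57.049×e^(−0.54×2)).
e^(−1.08) = 0.3396; denominator = 1 + 57.049×0.3396 = 20.374.
N = 9520/20.374 = 467.273.

467 rabbits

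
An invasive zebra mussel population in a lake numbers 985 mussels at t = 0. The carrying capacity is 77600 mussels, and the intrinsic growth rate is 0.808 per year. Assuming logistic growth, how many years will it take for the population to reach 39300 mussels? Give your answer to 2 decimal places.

A = (K − N₀)/N₀ = (77600 − 985)/985 = 77.782.
Solve 77600/(1 + 77.782·e^(−0.808t)) = 39300: 1 + 77.782·e^(−0.808t) = 1.9746, so e^(−0.808t) = 0.0125294.
−0.808·t = ln(0.0125294) = -4.3797, so t = 4.3797/0.808 = 5.4204.

5.42 years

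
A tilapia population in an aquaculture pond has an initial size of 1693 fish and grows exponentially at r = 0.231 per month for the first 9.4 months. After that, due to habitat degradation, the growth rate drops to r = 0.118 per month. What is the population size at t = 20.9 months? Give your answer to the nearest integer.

57680 fish

Phase 1: N(9.4) = 1693·e^(0.231×9.4) = 1693·e^2.171 = 14848.5.
Phase 2 runs for 20.9 − 9.4 = 11.5 months at r = 0.118.
N(20.9) = 14848.5·e^(0.118×11.5) = 14848.5·e^1.357 = 57679.5.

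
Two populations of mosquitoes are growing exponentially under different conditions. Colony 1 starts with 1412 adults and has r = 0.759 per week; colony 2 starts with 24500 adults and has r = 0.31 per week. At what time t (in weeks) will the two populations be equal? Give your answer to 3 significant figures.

Set 1412·e^(0.759t) = 24500·e^(0.31t).
e^((0.759 − 0.31)t) = 24500/1412 → e^(0.449·t) = 17.351.
0.449·t = ln(17.351) = 2.8537, so t = 2.8537/0.449 = 6.3556.

6.36 weeks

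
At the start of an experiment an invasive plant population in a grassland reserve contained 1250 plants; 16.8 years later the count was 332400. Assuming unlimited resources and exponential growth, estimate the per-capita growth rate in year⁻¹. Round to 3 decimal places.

From N(t) = N₀·e^(rt): e^(r·16.8) = 332400/1250 = 265.92.
r·16.8 = ln(265.92) = 5.5832, so r = 5.5832/16.8 = 0.33233.

0.332 per year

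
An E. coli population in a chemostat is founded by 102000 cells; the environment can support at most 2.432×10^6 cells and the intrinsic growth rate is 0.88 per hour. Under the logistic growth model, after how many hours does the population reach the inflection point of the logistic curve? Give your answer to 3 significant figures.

Logistic growth is fastest at N = K/2 = 1.216×10^6.
A = (K − N₀)/N₀ = 22.843. Set K/(1 + A·e^(−rt)) = K/2 → A·e^(−rt) = 1.
e^(−0.88t) = 1/22.843 = 0.0437768, so t = ln(22.843)/0.88 = 3.1287/0.88 = 3.5553.

3.56 hours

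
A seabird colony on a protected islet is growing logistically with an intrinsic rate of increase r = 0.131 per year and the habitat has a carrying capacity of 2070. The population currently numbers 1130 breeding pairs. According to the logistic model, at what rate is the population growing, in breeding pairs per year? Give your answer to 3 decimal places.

dN/dt = rN(1 − N/K) = 0.131 × 1130 × (1 − 1130/2070).
1 − 1130/2070 = 0.45411; dN/dt = 0.131 × 1130 × 0.45411 = 67.221.

67.221 breeding pairs per year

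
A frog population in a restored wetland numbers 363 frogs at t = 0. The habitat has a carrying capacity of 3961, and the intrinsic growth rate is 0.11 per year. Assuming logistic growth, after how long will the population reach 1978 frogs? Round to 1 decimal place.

A = (K − N₀)/N₀ = (3961 − 363)/363 = 9.9118.
Solve 3961/(1 + 9.9118·e^(−0.11t)) = 1978: 1 + 9.9118·e^(−0.11t) = 2.0025, so e^(−0.11t) = 0.101144.
−0.11·t = ln(0.101144) = -2.2912, so t = 2.2912/0.11 = 20.829.

20.8 years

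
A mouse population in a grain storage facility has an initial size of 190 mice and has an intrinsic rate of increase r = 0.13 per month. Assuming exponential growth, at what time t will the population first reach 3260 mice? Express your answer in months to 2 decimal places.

21.87 months

Set N₀·e^(rt) = 3260: e^(0.13·t) = 3260/190 = 17.158.
0.13·t = ln(17.158) = 2.8425, so t = 2.8425/0.13 = 21.865.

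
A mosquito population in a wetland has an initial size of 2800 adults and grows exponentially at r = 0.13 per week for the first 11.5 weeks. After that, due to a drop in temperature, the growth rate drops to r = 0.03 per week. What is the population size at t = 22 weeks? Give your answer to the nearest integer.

Phase 1: N(11.5) = 2800·e^(0.13×11.5) = 2800·e^1.495 = 12486.1.
Phase 2 runs for 22 − 11.5 = 10.5 weeks at r = 0.03.
N(22) = 12486.1·e^(0.03×10.5) = 12486.1·e^0.315 = 17109.3.

17109 adults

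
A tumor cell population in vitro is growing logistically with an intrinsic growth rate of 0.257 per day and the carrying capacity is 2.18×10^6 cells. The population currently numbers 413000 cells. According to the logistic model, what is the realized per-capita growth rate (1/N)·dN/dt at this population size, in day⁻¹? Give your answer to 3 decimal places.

0.208 per day

(1/N)·dN/dt = r(1 − N/K) = 0.257 × (1 − 413000/2.18×10^6).
= 0.257 × 0.81055 = 0.20831.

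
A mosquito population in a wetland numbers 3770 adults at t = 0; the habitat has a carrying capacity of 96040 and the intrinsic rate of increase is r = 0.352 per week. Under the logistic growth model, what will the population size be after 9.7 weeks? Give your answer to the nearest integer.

A = (K − N₀)/N₀ = (96040 − 3770)/3770 = 24.475.
N(t) = K/(1 + A·e^(−rt)) = 96040/(1 + 24.475×e^(−0.352×9.7)).
e^(−3.414) = 0.032896; denominator = 1 + 24.475×0.032896 = 1.8051.
N = 96040/1.8051 = 53204.

53204 adults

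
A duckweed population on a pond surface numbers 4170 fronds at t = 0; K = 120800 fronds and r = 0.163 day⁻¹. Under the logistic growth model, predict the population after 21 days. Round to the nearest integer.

A = (K − N₀)/N₀ = (120800 − 4170)/4170 = 27.969.
N(t) = K/(1 + A·e^(−rt)) = 120800/(1 + 27.969×e^(−0.163×21)).
e^(−3.423) = 0.032614; denominator = 1 + 27.969×0.032614 = 1.9122.
N = 120800/1.9122 = 63173.7.

63174 fronds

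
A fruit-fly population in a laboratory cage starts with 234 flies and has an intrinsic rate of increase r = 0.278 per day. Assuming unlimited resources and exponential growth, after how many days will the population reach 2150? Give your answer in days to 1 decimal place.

8.0 days

Set N₀·e^(rt) = 2150: e^(0.278·t) = 2150/234 = 9.188.
0.278·t = ln(9.188) = 2.2179, so t = 2.2179/0.278 = 7.9781.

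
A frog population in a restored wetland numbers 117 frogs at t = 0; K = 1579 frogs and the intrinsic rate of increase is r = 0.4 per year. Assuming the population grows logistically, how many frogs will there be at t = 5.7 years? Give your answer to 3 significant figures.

693 frogs

A = (K − N₀)/N₀ = (1579 − 117)/117 = 12.496.
N(t) = K/(1 + A·e^(−rt)) = 1579/(1 + 12.496×e^(−0.4×5.7)).
e^(−2.28) = 0.10228; denominator = 1 + 12.496×0.10228 = 2.2781.
N = 1579/2.2781 = 693.117.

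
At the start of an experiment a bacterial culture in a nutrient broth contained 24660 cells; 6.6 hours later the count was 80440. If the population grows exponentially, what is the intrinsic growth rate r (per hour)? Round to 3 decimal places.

0.179 per hour

From N(t) = N₀·e^(rt): e^(r·6.6) = 80440/24660 = 3.262.
r·6.6 = ln(3.262) = 1.1823, so r = 1.1823/6.6 = 0.17914.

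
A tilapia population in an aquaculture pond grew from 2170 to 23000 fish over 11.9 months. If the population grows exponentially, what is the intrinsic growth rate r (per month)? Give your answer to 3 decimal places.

From N(t) = N₀·e^(rt): e^(r·11.9) = 23000/2170 = 10.599.
r·11.9 = ln(10.599) = 2.3608, so r = 2.3608/11.9 = 0.19838.

0.198 per month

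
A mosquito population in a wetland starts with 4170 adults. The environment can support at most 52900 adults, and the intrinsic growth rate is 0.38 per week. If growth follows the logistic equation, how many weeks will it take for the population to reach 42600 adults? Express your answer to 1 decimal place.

A = (K − N₀)/N₀ = (52900 − 4170)/4170 = 11.686.
Solve 52900/(1 + 11.686·e^(−0.38t)) = 42600: 1 + 11.686·e^(−0.38t) = 1.2418, so e^(−0.38t) = 0.0206903.
−0.38·t = ln(0.0206903) = -3.8781, so t = 3.8781/0.38 = 10.205.

10.2 weeks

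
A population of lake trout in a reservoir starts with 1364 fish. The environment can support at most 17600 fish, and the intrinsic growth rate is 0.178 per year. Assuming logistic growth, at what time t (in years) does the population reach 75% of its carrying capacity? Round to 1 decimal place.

A = (K − N₀)/N₀ = (17600 − 1364)/1364 = 11.903.
Solve 17600/(1 + 11.903·e^(−0.178t)) = 13200: 1 + 11.903·e^(−0.178t) = 1.3333, so e^(−0.178t) = 0.0280036.
−0.178·t = ln(0.0280036) = -3.5754, so t = 3.5754/0.178 = 20.087.

20.1 years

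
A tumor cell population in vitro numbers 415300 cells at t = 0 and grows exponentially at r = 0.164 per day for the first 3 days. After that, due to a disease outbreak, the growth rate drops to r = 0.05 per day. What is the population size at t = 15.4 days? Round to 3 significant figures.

1260000 cells

Phase 1: N(3) = 415300·e^(0.164×3) = 415300·e^0.492 = 679258.
Phase 2 runs for 15.4 − 3 = 12.4 days at r = 0.05.
N(15.4) = 679258·e^(0.05×12.4) = 679258·e^0.62 = 1.262692×10^6.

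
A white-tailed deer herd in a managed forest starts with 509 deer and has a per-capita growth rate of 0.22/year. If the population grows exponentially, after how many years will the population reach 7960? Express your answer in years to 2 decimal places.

Set N₀·e^(rt) = 7960: e^(0.22·t) = 7960/509 = 15.639.
0.22·t = ln(15.639) = 2.7497, so t = 2.7497/0.22 = 12.499.

12.50 years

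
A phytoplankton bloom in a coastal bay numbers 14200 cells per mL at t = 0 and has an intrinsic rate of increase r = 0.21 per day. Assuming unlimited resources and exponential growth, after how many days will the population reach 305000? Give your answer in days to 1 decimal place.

Set N₀·e^(rt) = 305000: e^(0.21·t) = 305000/14200 = 21.479.
0.21·t = ln(21.479) = 3.0671, so t = 3.0671/0.21 = 14.605.

14.6 days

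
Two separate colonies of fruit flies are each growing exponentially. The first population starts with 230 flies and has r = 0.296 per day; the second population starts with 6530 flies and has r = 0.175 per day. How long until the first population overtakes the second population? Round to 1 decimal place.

Set 230·e^(0.296t) = 6530·e^(0.175t).
e^((0.296 − 0.175)t) = 6530/230 → e^(0.121·t) = 28.391.
0.121·t = ln(28.391) = 3.3461, so t = 3.3461/0.121 = 27.654.

27.7 days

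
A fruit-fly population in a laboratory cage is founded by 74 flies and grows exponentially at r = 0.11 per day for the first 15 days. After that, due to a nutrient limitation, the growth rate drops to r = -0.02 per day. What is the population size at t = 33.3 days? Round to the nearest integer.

Phase 1: N(15) = 74·e^(0.11×15) = 74·e^1.65 = 385.317.
Phase 2 runs for 33.3 − 15 = 18.3 days at r = -0.02.
N(33.3) = 385.317·e^(-0.02×18.3) = 385.317·e^-0.366 = 267.218.

267 flies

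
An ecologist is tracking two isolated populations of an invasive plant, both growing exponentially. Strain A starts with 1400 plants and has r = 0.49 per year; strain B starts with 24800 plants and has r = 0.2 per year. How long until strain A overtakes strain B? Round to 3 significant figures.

9.91 years

Set 1400·e^(0.49t) = 24800·e^(0.2t).
e^((0.49 − 0.2)t) = 24800/1400 → e^(0.29·t) = 17.714.
0.29·t = ln(17.714) = 2.8744, so t = 2.8744/0.29 = 9.9116.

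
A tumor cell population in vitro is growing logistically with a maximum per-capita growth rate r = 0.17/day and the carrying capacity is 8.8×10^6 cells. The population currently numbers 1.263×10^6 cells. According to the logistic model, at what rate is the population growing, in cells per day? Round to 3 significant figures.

dN/dt = rN(1 − N/K) = 0.17 × 1.263×10^6 × (1 − 1.263×10^6/8.8×10^6).
1 − 1.263×10^6/8.8×10^6 = 0.85648; dN/dt = 0.17 × 1.263×10^6 × 0.85648 = 1.83894×10^5.

184000 cells per day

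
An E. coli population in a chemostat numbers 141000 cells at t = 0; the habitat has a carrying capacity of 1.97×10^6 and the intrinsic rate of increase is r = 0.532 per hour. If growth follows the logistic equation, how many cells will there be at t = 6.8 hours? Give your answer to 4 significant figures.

A = (K − N₀)/N₀ = (1.97×10^6 − 141000)/141000 = 12.972.
N(t) = K/(1 + A·e^(−rt)) = 1.97×10^6/(1 + 12.972×e^(−0.532×6.8)).
e^(−3.618) = 0.026847; denominator = 1 + 12.972×0.026847 = 1.3482.
N = 1.97×10^6/1.3482 = 1.461154×10^6.

1461000 cells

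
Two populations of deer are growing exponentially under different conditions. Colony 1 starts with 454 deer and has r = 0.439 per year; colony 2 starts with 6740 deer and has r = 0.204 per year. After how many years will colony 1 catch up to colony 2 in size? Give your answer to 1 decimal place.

Set 454·e^(0.439t) = 6740·e^(0.204t).
e^((0.439 − 0.204)t) = 6740/454 → e^(0.235·t) = 14.846.
0.235·t = ln(14.846) = 2.6977, so t = 2.6977/0.235 = 11.48.

11.5 years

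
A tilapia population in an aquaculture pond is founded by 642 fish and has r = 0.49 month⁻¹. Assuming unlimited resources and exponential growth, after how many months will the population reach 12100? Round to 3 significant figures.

Set N₀·e^(rt) = 12100: e^(0.49·t) = 12100/642 = 18.847.
0.49·t = ln(18.847) = 2.9364, so t = 2.9364/0.49 = 5.9926.

5.99 months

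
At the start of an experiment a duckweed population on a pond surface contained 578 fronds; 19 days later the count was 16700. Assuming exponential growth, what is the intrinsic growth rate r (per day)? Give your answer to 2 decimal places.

0.18 per day

From N(t) = N₀·e^(rt): e^(r·19) = 16700/578 = 28.893.
r·19 = ln(28.893) = 3.3636, so r = 3.3636/19 = 0.17703.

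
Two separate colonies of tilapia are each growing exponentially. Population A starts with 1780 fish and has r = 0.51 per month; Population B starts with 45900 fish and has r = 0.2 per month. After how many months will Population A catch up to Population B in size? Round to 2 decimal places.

Set 1780·e^(0.51t) = 45900·e^(0.2t).
e^((0.51 − 0.2)t) = 45900/1780 → e^(0.31·t) = 25.787.
0.31·t = ln(25.787) = 3.2499, so t = 3.2499/0.31 = 10.483.

10.48 months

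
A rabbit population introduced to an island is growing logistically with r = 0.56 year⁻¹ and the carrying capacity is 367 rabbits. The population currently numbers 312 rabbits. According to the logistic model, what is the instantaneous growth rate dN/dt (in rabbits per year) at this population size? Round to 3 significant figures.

26.2 rabbits per year

dN/dt = rN(1 − N/K) = 0.56 × 312 × (1 − 312/367).
1 − 312/367 = 0.14986; dN/dt = 0.56 × 312 × 0.14986 = 26.184.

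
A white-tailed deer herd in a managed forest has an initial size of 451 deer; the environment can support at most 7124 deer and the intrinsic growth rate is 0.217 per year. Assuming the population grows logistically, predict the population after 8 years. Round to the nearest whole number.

1975 deer

A = (K − N₀)/N₀ = (7124 − 451)/451 = 14.796.
N(t) = K/(1 + A·e^(−rt)) = 7124/(1 + 14.796×e^(−0.217×8)).
e^(−1.736) = 0.17622; denominator = 1 + 14.796×0.17622 = 3.6074.
N = 7124/3.6074 = 1974.82.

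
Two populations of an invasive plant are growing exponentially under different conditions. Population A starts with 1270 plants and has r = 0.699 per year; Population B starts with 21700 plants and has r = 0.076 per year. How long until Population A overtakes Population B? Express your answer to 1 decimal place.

Set 1270·e^(0.699t) = 21700·e^(0.076t).
e^((0.699 − 0.076)t) = 21700/1270 → e^(0.623·t) = 17.087.
0.623·t = ln(17.087) = 2.8383, so t = 2.8383/0.623 = 4.5559.

4.6 years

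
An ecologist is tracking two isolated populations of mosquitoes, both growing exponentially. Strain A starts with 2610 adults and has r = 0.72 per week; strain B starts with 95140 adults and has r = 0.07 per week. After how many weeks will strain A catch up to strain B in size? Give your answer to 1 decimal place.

Set 2610·e^(0.72t) = 95140·e^(0.07t).
e^((0.72 − 0.07)t) = 95140/2610 → e^(0.65·t) = 36.452.
0.65·t = ln(36.452) = 3.596, so t = 3.596/0.65 = 5.5323.

5.5 weeks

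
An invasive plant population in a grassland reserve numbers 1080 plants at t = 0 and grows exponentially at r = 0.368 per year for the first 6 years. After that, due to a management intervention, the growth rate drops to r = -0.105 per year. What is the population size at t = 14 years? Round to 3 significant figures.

Phase 1: N(6) = 1080·e^(0.368×6) = 1080·e^2.208 = 9825.3.
Phase 2 runs for 14 − 6 = 8 years at r = -0.105.
N(14) = 9825.3·e^(-0.105×8) = 9825.3·e^-0.84 = 4241.69.

4240 plants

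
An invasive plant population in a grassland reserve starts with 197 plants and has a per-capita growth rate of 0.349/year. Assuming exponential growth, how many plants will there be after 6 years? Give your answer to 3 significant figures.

N(t) = N₀·e^(rt) = 197 × e^(0.349×6) = 197 × e^2.094.
e^2.094 ≈ 8.1173, so N ≈ 197 × 8.1173 = 1599.11.

1600 plants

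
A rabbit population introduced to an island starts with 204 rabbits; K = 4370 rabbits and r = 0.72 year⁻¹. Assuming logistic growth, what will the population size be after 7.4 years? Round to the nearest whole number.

A = (K − N₀)/N₀ = (4370 − 204)/204 = 20.422.
N(t) = K/(1 + A·e^(−rt)) = 4370/(1 + 20.422×e^(−0.72×7.4)).
e^(−5.328) = 0.0048538; denominator = 1 + 20.422×0.0048538 = 1.0991.
N = 4370/1.0991 = 3975.9.

3976 rabbits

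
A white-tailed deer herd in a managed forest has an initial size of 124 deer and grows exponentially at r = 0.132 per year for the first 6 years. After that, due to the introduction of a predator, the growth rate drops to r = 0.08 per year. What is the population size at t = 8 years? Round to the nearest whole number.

Phase 1: N(6) = 124·e^(0.132×6) = 124·e^0.792 = 273.768.
Phase 2 runs for 8 − 6 = 2 years at r = 0.08.
N(8) = 273.768·e^(0.08×2) = 273.768·e^0.16 = 321.27.

321 deer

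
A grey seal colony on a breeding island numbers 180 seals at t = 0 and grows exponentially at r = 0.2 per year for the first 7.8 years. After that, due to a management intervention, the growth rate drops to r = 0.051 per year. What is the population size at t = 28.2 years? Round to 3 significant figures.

2420 seals

Phase 1: N(7.8) = 180·e^(0.2×7.8) = 180·e^1.56 = 856.588.
Phase 2 runs for 28.2 − 7.8 = 20.4 years at r = 0.051.
N(28.2) = 856.588·e^(0.051×20.4) = 856.588·e^1.04 = 2424.44.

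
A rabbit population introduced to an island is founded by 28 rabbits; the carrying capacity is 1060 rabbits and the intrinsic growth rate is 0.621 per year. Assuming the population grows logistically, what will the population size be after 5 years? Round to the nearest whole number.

400 rabbits

A = (K − N₀)/N₀ = (1060 − 28)/28 = 36.857.
N(t) = K/(1 + A·e^(−rt)) = 1060/(1 + 36.857×e^(−0.621×5)).
e^(−3.105) = 0.044825; denominator = 1 + 36.857×0.044825 = 2.6521.
N = 1060/2.6521 = 399.683.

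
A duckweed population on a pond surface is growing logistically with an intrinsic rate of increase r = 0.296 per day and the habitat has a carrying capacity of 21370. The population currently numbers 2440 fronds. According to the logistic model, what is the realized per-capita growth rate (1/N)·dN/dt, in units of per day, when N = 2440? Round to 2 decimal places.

(1/N)·dN/dt = r(1 − N/K) = 0.296 × (1 − 2440/21370).
= 0.296 × 0.88582 = 0.2622.

0.26 per day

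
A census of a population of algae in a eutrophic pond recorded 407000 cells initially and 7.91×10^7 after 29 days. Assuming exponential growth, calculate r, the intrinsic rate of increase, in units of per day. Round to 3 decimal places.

From N(t) = N₀·e^(rt): e^(r·29) = 7.91×10^7/407000 = 194.35.
r·29 = ln(194.35) = 5.2697, so r = 5.2697/29 = 0.18171.

0.182 per day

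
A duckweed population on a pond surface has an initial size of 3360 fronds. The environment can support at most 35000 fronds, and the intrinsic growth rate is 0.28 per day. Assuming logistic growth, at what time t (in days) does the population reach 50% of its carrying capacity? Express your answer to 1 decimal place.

A = (K − N₀)/N₀ = (35000 − 3360)/3360 = 9.4167.
Solve 35000/(1 + 9.4167·e^(−0.28t)) = 17500: 1 + 9.4167·e^(−0.28t) = 2, so e^(−0.28t) = 0.106195.
−0.28·t = ln(0.106195) = -2.2425, so t = 2.2425/0.28 = 8.0089.

8.0 days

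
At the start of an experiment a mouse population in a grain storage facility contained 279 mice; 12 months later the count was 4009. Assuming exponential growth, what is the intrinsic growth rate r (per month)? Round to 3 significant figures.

0.222 per month

From N(t) = N₀·e^(rt): e^(r·12) = 4009/279 = 14.369.
r·12 = ln(14.369) = 2.6651, so r = 2.6651/12 = 0.22209.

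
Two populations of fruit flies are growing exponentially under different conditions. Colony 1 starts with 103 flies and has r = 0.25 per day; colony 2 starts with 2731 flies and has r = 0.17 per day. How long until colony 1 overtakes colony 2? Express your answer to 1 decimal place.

41.0 days

Set 103·e^(0.25t) = 2731·e^(0.17t).
e^((0.25 − 0.17)t) = 2731/103 → e^(0.08·t) = 26.515.
0.08·t = ln(26.515) = 3.2777, so t = 3.2777/0.08 = 40.971.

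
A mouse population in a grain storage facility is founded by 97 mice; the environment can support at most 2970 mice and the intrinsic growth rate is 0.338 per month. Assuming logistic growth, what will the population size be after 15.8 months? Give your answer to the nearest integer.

2601 mice

A = (K − N₀)/N₀ = (2970 − 97)/97 = 29.619.
N(t) = K/(1 + A·e^(−rt)) = 2970/(1 + 29.619×e^(−0.338×15.8)).
e^(−5.34) = 0.004794; denominator = 1 + 29.619×0.004794 = 1.142.
N = 2970/1.142 = 2600.72.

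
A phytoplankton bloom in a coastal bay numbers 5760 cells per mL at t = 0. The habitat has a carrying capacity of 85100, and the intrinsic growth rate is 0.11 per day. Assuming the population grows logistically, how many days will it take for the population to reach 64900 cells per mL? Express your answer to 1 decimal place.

34.5 days

A = (K − N₀)/N₀ = (85100 − 5760)/5760 = 13.774.
Solve 85100/(1 + 13.774·e^(−0.11t)) = 64900: 1 + 13.774·e^(−0.11t) = 1.3112, so e^(−0.11t) = 0.0225963.
−0.11·t = ln(0.0225963) = -3.79, so t = 3.79/0.11 = 34.454.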